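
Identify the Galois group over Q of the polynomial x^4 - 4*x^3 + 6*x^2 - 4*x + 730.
4T2: V_4

The polynomial is an irreducible quartic over Q and its discriminant is 99179645184 = 314928^2, a perfect square, so the Galois group is contained in A_4. The resolvent cubic y^3 - 6*y^2 - 2904*y + 5824 splits completely over Q, which gives the Klein four-group V_4.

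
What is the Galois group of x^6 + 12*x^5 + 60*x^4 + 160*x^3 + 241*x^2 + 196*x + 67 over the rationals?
The polynomial f is an irreducible sextic over Q, so G = Gal(f/Q) is one of the 16 transitive subgroups 6T1, ..., 6T16 of S_6. The discriminant of f is 61504 = 248^2, a perfect square, so G is contained in A_6. The transitive groups of degree 6 contained in A_6 are: A_4 (6T4, order 12), S_4 (6T7, order 24), (C_3 x C_3) : C_4 (6T10, order 36), PSL(2,5) (6T12, order 60), A_6 (6T15, order 360). By Dedekind's theorem, for a prime p not dividing disc(f) the degrees of the irreducible factors of f mod p form the cycle type of an element of G. Factoring f modulo the 79 such primes p <= 419 (skipping 2, 31, which divide the discriminant), each new pattern first appears at: mod 3: f = (x^2 + x + 2)(x^4 + 2x^3 + 2x^2 + x + 2), pattern 4+2; mod 5: f = (x^3 + x + 1)(x^3 + 2x^2 + 4x + 2), pattern 3+3; mod 11: f = (x + 5)(x + 10)(x^2 + 3)(x^2 + 8x + 8), pattern 2+2+1+1; mod 67: f = (x)(x + 4)(x + 5)(x + 13)(x + 58)(x + 66), pattern 1+1+1+1+1+1. No other pattern occurs in this range, so the set of observed cycle types is {4+2, 3+3, 2+2+1+1, 1+1+1+1+1+1}. The candidates containing elements of all these cycle types are S_4 (6T7) of order 24, (C_3 x C_3) : C_4 (6T10) of order 36, A_6 (6T15) of order 360; the others are excluded. The observed types are precisely the cycle types that occur in S_4 (6T7). Each of the other remaining candidates has further cycle types, and by the Chebotarev density theorem the matching factorization patterns would occur for a proportion of primes equal to their share of the group: (C_3 x C_3) : C_4 (6T10) additionally contains elements of type 3+1+1+1 (4 of its 36 elements, about 11% of primes); A_6 (6T15) additionally contains elements of type 5+1, 3+1+1+1 (184 of its 360 elements, about 51% of primes). None of the 79 primes tested shows any such pattern (for each of these groups the chance of that is below 10^-4), which rules them out. Hence G = S_4 (6T7), of order 24.

S_4 (also written S4+)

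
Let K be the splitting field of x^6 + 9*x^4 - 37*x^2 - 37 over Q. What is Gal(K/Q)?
The polynomial f is an irreducible sextic over Q, so G = Gal(f/Q) is one of the 16 transitive subgroups 6T1, ..., 6T16 of S_6. The discriminant of f is 870211913777152, which is not a perfect square, so G is not contained in A_6. The transitive groups of degree 6 not contained in A_6 are: C_6 (6T1, order 6), S_3 (6T2, order 6), D_6 (6T3, order 12), C_3 x S_3 (6T5, order 18), A_4 x C_2 (6T6, order 24), S_4 (6T8, order 24), S_3 x S_3 (6T9, order 36), S_4 x C_2 (6T11, order 48), (S_3 x S_3) : C_2 (6T13, order 72), PGL(2,5) (6T14, order 120), S_6 (6T16, order 720). By Dedekind's theorem, for a prime p not dividing disc(f) the degrees of the irreducible factors of f mod p form the cycle type of an element of G. Factoring f modulo the 22 such primes p <= 89 (skipping 2, 37, which divide the discriminant), each new pattern first appears at: mod 3: f = (x^3 + x^2 + 2x + 1)(x^3 + 2x^2 + 2x + 2), pattern 3+3; mod 5: f = (x^2 + 2)(x^2 + 2x + 3)(x^2 + 3x + 3), pattern 2+2+2; mod 17: f = (x + 3)(x + 14)(x^4 + x^2 + 6), pattern 4+1+1; mod 67: f = (x + 9)(x + 58)(x^2 + 25)(x^2 + 65), pattern 2+2+1+1. No other pattern occurs in this range, so the set of observed cycle types is {3+3, 2+2+2, 4+1+1, 2+2+1+1}. The candidates containing elements of all these cycle types are S_4 (6T8) of order 24, S_4 x C_2 (6T11) of order 48, PGL(2,5) (6T14) of order 120, S_6 (6T16) of order 720; the others are excluded. The observed types are precisely the cycle types that occur in S_4 (6T8) (apart from the identity). Each of the other remaining candidates has further cycle types, and by the Chebotarev density theorem the matching factorization patterns would occur for a proportion of primes equal to their share of the group: S_4 x C_2 (6T11) additionally contains elements of type 6, 4+2, 2+1+1+1+1 (17 of its 48 elements, about 35% of primes); PGL(2,5) (6T14) additionally contains elements of type 6, 5+1 (44 of its 120 elements, about 37% of primes); S_6 (6T16) additionally contains elements of type 6, 5+1, 4+2, 3+2+1, 3+1+1+1, 2+1+1+1+1 (529 of its 720 elements, about 73% of primes). None of the 22 primes tested shows any such pattern (for each of these groups the chance of that is below 10^-4), which rules them out. Hence G = S_4 (6T8), of order 24.

S_4 (also written S4-)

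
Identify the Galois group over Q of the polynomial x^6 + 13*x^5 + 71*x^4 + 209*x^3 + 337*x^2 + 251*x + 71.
C_6, the cyclic group of order 6

The polynomial f is an irreducible sextic over Q, so G = Gal(f/Q) is one of the 16 transitive subgroups 6T1, ..., 6T16 of S_6. The discriminant of f is -396811269967, which is not a perfect square, so G is not contained in A_6. The transitive groups of degree 6 not contained in A_6 are: C_6 (6T1, order 6), S_3 (6T2, order 6), D_6 (6T3, order 12), C_3 x S_3 (6T5, order 18), A_4 x C_2 (6T6, order 24), S_4 (6T8, order 24), S_3 x S_3 (6T9, order 36), S_4 x C_2 (6T11, order 48), (S_3 x S_3) : C_2 (6T13, order 72), PGL(2,5) (6T14, order 120), S_6 (6T16, order 720). By Dedekind's theorem, for a prime p not dividing disc(f) the degrees of the irreducible factors of f mod p form the cycle type of an element of G. Factoring f modulo the 37 such primes p <= 173 (skipping 7, 43, 113, which divide the discriminant), each new pattern first appears at: mod 2: f = (x^3 + x + 1)(x^3 + x^2 + 1), pattern 3+3; mod 3: f = (x^6 + x^5 + 2x^4 + 2x^3 + x^2 + 2x + 2), pattern 6; mod 13: f = (x^2 + 6x + 3)(x^2 + 8x + 5)(x^2 + 12x + 3), pattern 2+2+2; mod 29: f = (x + 2)(x + 3)(x + 10)(x + 16)(x + 17)(x + 23), pattern 1+1+1+1+1+1. No other pattern occurs in this range, so the set of observed cycle types is {3+3, 6, 2+2+2, 1+1+1+1+1+1}. The candidates containing elements of all these cycle types are C_6 (6T1) of order 6, D_6 (6T3) of order 12, C_3 x S_3 (6T5) of order 18, A_4 x C_2 (6T6) of order 24, S_3 x S_3 (6T9) of order 36, S_4 x C_2 (6T11) of order 48, (S_3 x S_3) : C_2 (6T13) of order 72, PGL(2,5) (6T14) of order 120, S_6 (6T16) of order 720; the others are excluded. The observed types are precisely the cycle types that occur in C_6 (6T1). Each of the other remaining candidates has further cycle types, and by the Chebotarev density theorem the matching factorization patterns would occur for a proportion of primes equal to their share of the group: D_6 (6T3) additionally contains elements of type 2+2+1+1 (3 of its 12 elements, about 25% of primes); C_3 x S_3 (6T5) additionally contains elements of type 3+1+1+1 (4 of its 18 elements, about 22% of primes); A_4 x C_2 (6T6) additionally contains elements of type 2+2+1+1, 2+1+1+1+1 (6 of its 24 elements, about 25% of primes); S_3 x S_3 (6T9) additionally contains elements of type 3+1+1+1, 2+2+1+1 (13 of its 36 elements, about 36% of primes); S_4 x C_2 (6T11) additionally contains elements of type 4+2, 4+1+1, 2+2+1+1, 2+1+1+1+1 (24 of its 48 elements, about 50% of primes); (S_3 x S_3) : C_2 (6T13) additionally contains elements of type 4+2, 3+2+1, 3+1+1+1, 2+2+1+1, 2+1+1+1+1 (49 of its 72 elements, about 68% of primes); PGL(2,5) (6T14) additionally contains elements of type 5+1, 4+1+1, 2+2+1+1 (69 of its 120 elements, about 58% of primes); S_6 (6T16) additionally contains elements of type 5+1, 4+2, 4+1+1, 3+2+1, 3+1+1+1, 2+2+1+1, 2+1+1+1+1 (544 of its 720 elements, about 76% of primes). None of the 37 primes tested shows any such pattern (for each of these groups the chance of that is below 10^-4), which rules them out. Hence G = C_6 (6T1), of order 6.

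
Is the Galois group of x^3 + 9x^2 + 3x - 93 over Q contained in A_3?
No

The polynomial is irreducible of degree 3 over Q. Its discriminant is -6912, which is not a perfect square. A Galois group lies in the alternating group exactly when the discriminant is a square in Q, so the Galois group (S_3) is not contained in A_3.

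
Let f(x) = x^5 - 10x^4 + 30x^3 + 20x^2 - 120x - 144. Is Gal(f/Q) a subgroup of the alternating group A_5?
Yes

The polynomial is irreducible of degree 5 over Q. Its discriminant is 1327104000000 = 1152000^2, a perfect square. A Galois group lies in the alternating group exactly when the discriminant is a square in Q, so the Galois group (D_5) is contained in A_5.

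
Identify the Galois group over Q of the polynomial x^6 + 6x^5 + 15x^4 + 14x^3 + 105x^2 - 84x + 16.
6T2: S_3

The polynomial f is an irreducible sextic over Q, so G = Gal(f/Q) is one of the 16 transitive subgroups 6T1, ..., 6T16 of S_6. The discriminant of f is -941328478973952, which is not a perfect square, so G is not contained in A_6. The transitive groups of degree 6 not contained in A_6 are: C_6 (6T1, order 6), S_3 (6T2, order 6), D_6 (6T3, order 12), C_3 x S_3 (6T5, order 18), A_4 x C_2 (6T6, order 24), S_4 (6T8, order 24), S_3 x S_3 (6T9, order 36), S_4 x C_2 (6T11, order 48), (S_3 x S_3) : C_2 (6T13, order 72), PGL(2,5) (6T14, order 120), S_6 (6T16, order 720). By Dedekind's theorem, for a prime p not dividing disc(f) the degrees of the irreducible factors of f mod p form the cycle type of an element of G. Factoring f modulo the 23 such primes p <= 103 (skipping 2, 3, 17, 67, which divide the discriminant), each new pattern first appears at: mod 5: f = (x^2 + x + 1)(x^2 + 2x + 4)(x^2 + 3x + 4), pattern 2+2+2; mod 7: f = (x^3 + 3x^2 + x + 1)(x^3 + 3x^2 + 5x + 2), pattern 3+3; mod 61: f = (x + 4)(x + 14)(x + 16)(x + 19)(x + 34)(x + 41), pattern 1+1+1+1+1+1. No other pattern occurs in this range, so the set of observed cycle types is {2+2+2, 3+3, 1+1+1+1+1+1}. The candidates containing elements of all these cycle types are C_6 (6T1) of order 6, S_3 (6T2) of order 6, D_6 (6T3) of order 12, C_3 x S_3 (6T5) of order 18, A_4 x C_2 (6T6) of order 24, S_4 (6T8) of order 24, S_3 x S_3 (6T9) of order 36, S_4 x C_2 (6T11) of order 48, (S_3 x S_3) : C_2 (6T13) of order 72, PGL(2,5) (6T14) of order 120, S_6 (6T16) of order 720; the others are excluded. The observed types are precisely the cycle types that occur in S_3 (6T2). Each of the other remaining candidates has further cycle types, and by the Chebotarev density theorem the matching factorization patterns would occur for a proportion of primes equal to their share of the group: C_6 (6T1) additionally contains elements of type 6 (2 of its 6 elements, about 33% of primes); D_6 (6T3) additionally contains elements of type 6, 2+2+1+1 (5 of its 12 elements, about 42% of primes); C_3 x S_3 (6T5) additionally contains elements of type 6, 3+1+1+1 (10 of its 18 elements, about 56% of primes); A_4 x C_2 (6T6) additionally contains elements of type 6, 2+2+1+1, 2+1+1+1+1 (14 of its 24 elements, about 58% of primes); S_4 (6T8) additionally contains elements of type 4+1+1, 2+2+1+1 (9 of its 24 elements, about 38% of primes); S_3 x S_3 (6T9) additionally contains elements of type 6, 3+1+1+1, 2+2+1+1 (25 of its 36 elements, about 69% of primes); S_4 x C_2 (6T11) additionally contains elements of type 6, 4+2, 4+1+1, 2+2+1+1, 2+1+1+1+1 (32 of its 48 elements, about 67% of primes); (S_3 x S_3) : C_2 (6T13) additionally contains elements of type 6, 4+2, 3+2+1, 3+1+1+1, 2+2+1+1, 2+1+1+1+1 (61 of its 72 elements, about 85% of primes); PGL(2,5) (6T14) additionally contains elements of type 6, 5+1, 4+1+1, 2+2+1+1 (89 of its 120 elements, about 74% of primes); S_6 (6T16) additionally contains elements of type 6, 5+1, 4+2, 4+1+1, 3+2+1, 3+1+1+1, 2+2+1+1, 2+1+1+1+1 (664 of its 720 elements, about 92% of primes). None of the 23 primes tested shows any such pattern (for each of these groups the chance of that is below 10^-4), which rules them out. Hence G = S_3 (6T2), of order 6.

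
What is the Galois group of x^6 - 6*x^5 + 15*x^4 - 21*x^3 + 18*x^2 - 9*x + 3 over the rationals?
The polynomial f is an irreducible sextic over Q, so G = Gal(f/Q) is one of the 16 transitive subgroups 6T1, ..., 6T16 of S_6. The discriminant of f is -19683, which is not a perfect square, so G is not contained in A_6. The transitive groups of degree 6 not contained in A_6 are: C_6 (6T1, order 6), S_3 (6T2, order 6), D_6 (6T3, order 12), C_3 x S_3 (6T5, order 18), A_4 x C_2 (6T6, order 24), S_4 (6T8, order 24), S_3 x S_3 (6T9, order 36), S_4 x C_2 (6T11, order 48), (S_3 x S_3) : C_2 (6T13, order 72), PGL(2,5) (6T14, order 120), S_6 (6T16, order 720). By Dedekind's theorem, for a prime p not dividing disc(f) the degrees of the irreducible factors of f mod p form the cycle type of an element of G. Factoring f modulo the 37 such primes p <= 163 (skipping 3, which divides the discriminant), each new pattern first appears at: mod 2: f = (x^6 + x^4 + x^3 + x + 1), pattern 6; mod 7: f = (x^3 + 4x^2 + 3x + 1)(x^3 + 4x^2 + 3x + 3), pattern 3+3; mod 17: f = (x^2 + 5x + 12)(x^2 + 11x + 6)(x^2 + 12x + 5), pattern 2+2+2; mod 19: f = (x + 3)(x + 4)(x + 5)(x + 8)(x + 15)(x + 16), pattern 1+1+1+1+1+1. No other pattern occurs in this range, so the set of observed cycle types is {6, 3+3, 2+2+2, 1+1+1+1+1+1}. The candidates containing elements of all these cycle types are C_6 (6T1) of order 6, D_6 (6T3) of order 12, C_3 x S_3 (6T5) of order 18, A_4 x C_2 (6T6) of order 24, S_3 x S_3 (6T9) of order 36, S_4 x C_2 (6T11) of order 48, (S_3 x S_3) : C_2 (6T13) of order 72, PGL(2,5) (6T14) of order 120, S_6 (6T16) of order 720; the others are excluded. The observed types are precisely the cycle types that occur in C_6 (6T1). Each of the other remaining candidates has further cycle types, and by the Chebotarev density theorem the matching factorization patterns would occur for a proportion of primes equal to their share of the group: D_6 (6T3) additionally contains elements of type 2+2+1+1 (3 of its 12 elements, about 25% of primes); C_3 x S_3 (6T5) additionally contains elements of type 3+1+1+1 (4 of its 18 elements, about 22% of primes); A_4 x C_2 (6T6) additionally contains elements of type 2+2+1+1, 2+1+1+1+1 (6 of its 24 elements, about 25% of primes); S_3 x S_3 (6T9) additionally contains elements of type 3+1+1+1, 2+2+1+1 (13 of its 36 elements, about 36% of primes); S_4 x C_2 (6T11) additionally contains elements of type 4+2, 4+1+1, 2+2+1+1, 2+1+1+1+1 (24 of its 48 elements, about 50% of primes); (S_3 x S_3) : C_2 (6T13) additionally contains elements of type 4+2, 3+2+1, 3+1+1+1, 2+2+1+1, 2+1+1+1+1 (49 of its 72 elements, about 68% of primes); PGL(2,5) (6T14) additionally contains elements of type 5+1, 4+1+1, 2+2+1+1 (69 of its 120 elements, about 58% of primes); S_6 (6T16) additionally contains elements of type 5+1, 4+2, 4+1+1, 3+2+1, 3+1+1+1, 2+2+1+1, 2+1+1+1+1 (544 of its 720 elements, about 76% of primes). None of the 37 primes tested shows any such pattern (for each of these groups the chance of that is below 10^-4), which rules them out. Hence G = C_6 (6T1), of order 6.

6T1: C_6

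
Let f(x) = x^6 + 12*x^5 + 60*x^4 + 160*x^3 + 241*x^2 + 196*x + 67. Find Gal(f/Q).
The polynomial f is an irreducible sextic over Q, so G = Gal(f/Q) is one of the 16 transitive subgroups 6T1, ..., 6T16 of S_6. The discriminant of f is 61504 = 248^2, a perfect square, so G is contained in A_6. The transitive groups of degree 6 contained in A_6 are: A_4 (6T4, order 12), S_4 (6T7, order 24), (C_3 x C_3) : C_4 (6T10, order 36), PSL(2,5) (6T12, order 60), A_6 (6T15, order 360). By Dedekind's theorem, for a prime p not dividing disc(f) the degrees of the irreducible factors of f mod p form the cycle type of an element of G. Factoring f modulo the 79 such primes p <= 419 (skipping 2, 31, which divide the discriminant), each new pattern first appears at: mod 3: f = (x^2 + x + 2)(x^4 + 2x^3 + 2x^2 + x + 2), pattern 4+2; mod 5: f = (x^3 + x + 1)(x^3 + 2x^2 + 4x + 2), pattern 3+3; mod 11: f = (x + 5)(x + 10)(x^2 + 3)(x^2 + 8x + 8), pattern 2+2+1+1; mod 67: f = (x)(x + 4)(x + 5)(x + 13)(x + 58)(x + 66), pattern 1+1+1+1+1+1. No other pattern occurs in this range, so the set of observed cycle types is {4+2, 3+3, 2+2+1+1, 1+1+1+1+1+1}. The candidates containing elements of all these cycle types are S_4 (6T7) of order 24, (C_3 x C_3) : C_4 (6T10) of order 36, A_6 (6T15) of order 360; the others are excluded. The observed types are precisely the cycle types that occur in S_4 (6T7). Each of the other remaining candidates has further cycle types, and by the Chebotarev density theorem the matching factorization patterns would occur for a proportion of primes equal to their share of the group: (C_3 x C_3) : C_4 (6T10) additionally contains elements of type 3+1+1+1 (4 of its 36 elements, about 11% of primes); A_6 (6T15) additionally contains elements of type 5+1, 3+1+1+1 (184 of its 360 elements, about 51% of primes). None of the 79 primes tested shows any such pattern (for each of these groups the chance of that is below 10^-4), which rules them out. Hence G = S_4 (6T7), of order 24.

S_4 (order 24)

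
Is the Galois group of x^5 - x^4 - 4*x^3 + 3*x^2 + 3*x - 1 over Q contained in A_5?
Yes

The polynomial is irreducible of degree 5 over Q. Its discriminant is 14641 = 121^2, a perfect square. A Galois group lies in the alternating group exactly when the discriminant is a square in Q, so the Galois group (C_5) is contained in A_5.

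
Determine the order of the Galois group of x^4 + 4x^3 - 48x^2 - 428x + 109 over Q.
The degree of the splitting field over Q equals the order of the Galois group, so first determine the group. The polynomial is an irreducible quartic over Q and its discriminant is -620791112448, which is not a perfect square, so the Galois group is not contained in A_4. The resolvent cubic y^3 + 48*y^2 - 2148*y - 205856 has exactly one rational root, so the Galois group is C_4 or D_4. The quartic remains irreducible over Q(sqrt(disc)), so the group is D_4. The Galois group D_4 (4T3) has order 8, so the splitting field has degree 8 over Q.

8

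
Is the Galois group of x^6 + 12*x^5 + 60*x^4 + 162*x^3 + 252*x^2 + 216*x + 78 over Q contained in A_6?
The polynomial is irreducible of degree 6 over Q. Its discriminant is 5038848, which is not a perfect square. A Galois group lies in the alternating group exactly when the discriminant is a square in Q, so the Galois group (S_3 x S_3) is not contained in A_6.

No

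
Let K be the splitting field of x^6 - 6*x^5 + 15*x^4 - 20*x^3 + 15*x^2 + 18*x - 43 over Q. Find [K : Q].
360

The degree of the splitting field over Q equals the order of the Galois group, so first determine the group. The polynomial f is an irreducible sextic over Q, so G = Gal(f/Q) is one of the 16 transitive subgroups 6T1, ..., 6T16 of S_6. The discriminant of f is 746496000000 = 864000^2, a perfect square, so G is contained in A_6. The transitive groups of degree 6 contained in A_6 are: A_4 (6T4, order 12), S_4 (6T7, order 24), (C_3 x C_3) : C_4 (6T10, order 36), PSL(2,5) (6T12, order 60), A_6 (6T15, order 360). By Dedekind's theorem, for a prime p not dividing disc(f) the degrees of the irreducible factors of f mod p form the cycle type of an element of G. Factoring f modulo the 6 such primes p <= 23 (skipping 2, 3, 5, which divide the discriminant), each new pattern first appears at: mod 7: f = (x + 2)(x^5 + 6x^4 + 3x^3 + 2x^2 + 4x + 3), pattern 5+1; mod 23: f = (x + 6)(x + 11)(x + 20)(x^3 + 3x^2 + 4x + 8), pattern 3+1+1+1. No other pattern occurs in this range, so the set of observed cycle types is {5+1, 3+1+1+1}. Among the candidates above, the only group containing elements of all these cycle types is A_6 (6T15) — each of A_4 (6T4), S_4 (6T7), (C_3 x C_3) : C_4 (6T10), PSL(2,5) (6T12) lacks at least one of them. Hence G = A_6 (6T15), of order 360. The Galois group A_6 (6T15) has order 360, so the splitting field has degree 360 over Q.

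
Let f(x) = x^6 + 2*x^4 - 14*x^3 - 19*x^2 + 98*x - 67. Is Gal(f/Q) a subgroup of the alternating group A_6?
The polynomial is irreducible of degree 6 over Q. Its discriminant is 94085654450176 = 9699776^2, a perfect square. A Galois group lies in the alternating group exactly when the discriminant is a square in Q, so the Galois group (S_4) is contained in A_6.

Yes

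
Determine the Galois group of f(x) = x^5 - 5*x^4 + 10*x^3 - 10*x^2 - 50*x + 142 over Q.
The polynomial f is an irreducible quintic over Q, so G = Gal(f/Q) is a transitive subgroup of S_5: one of C_5 (5T1, order 5), D_5 (5T2, order 10), F_20 (5T3, order 20), A_5 (5T4, order 60) or S_5 (5T5, order 120). The discriminant of f is 58564000000 = 242000^2, a perfect square, so G is contained in A_5. The transitive groups of degree 5 contained in A_5 are: C_5 (5T1, order 5), D_5 (5T2, order 10), A_5 (5T4, order 60). By Dedekind's theorem, for a prime p not dividing disc(f) the degrees of the irreducible factors of f mod p form the cycle type of an element of G. Factoring f modulo the 3 such primes p <= 13 (skipping 2, 5, 11, which divide the discriminant), each new pattern first appears at: mod 3: f = (x^5 + x^4 + x^3 + 2x^2 + x + 1), pattern 5; mod 13: f = (x + 5)(x + 7)(x^3 + 9x^2 + 10x + 10), pattern 3+1+1. No other pattern occurs in this range, so the set of observed cycle types is {5, 3+1+1}. Among the candidates above, the only group containing elements of all these cycle types is A_5 (5T4) — each of C_5 (5T1), D_5 (5T2) lacks at least one of them. Hence G = A_5 (5T4), of order 60.

5T4: A_5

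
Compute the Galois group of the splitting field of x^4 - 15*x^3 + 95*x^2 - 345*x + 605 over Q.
C_4 (also written C4)

The polynomial is an irreducible quartic over Q and its discriminant is 2850125, which is not a perfect square, so the Galois group is not contained in A_4. The resolvent cubic y^3 - 95*y^2 + 2755*y - 25250 has exactly one rational root, so the Galois group is C_4 or D_4. The quartic becomes reducible over Q(sqrt(disc)), so the group is C_4.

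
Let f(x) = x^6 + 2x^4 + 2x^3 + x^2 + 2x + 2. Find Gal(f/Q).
(S_3 x S_3) : C_2 (also written G72)

The polynomial f is an irreducible sextic over Q, so G = Gal(f/Q) is one of the 16 transitive subgroups 6T1, ..., 6T16 of S_6. The discriminant of f is -187648, which is not a perfect square, so G is not contained in A_6. The transitive groups of degree 6 not contained in A_6 are: C_6 (6T1, order 6), S_3 (6T2, order 6), D_6 (6T3, order 12), C_3 x S_3 (6T5, order 18), A_4 x C_2 (6T6, order 24), S_4 (6T8, order 24), S_3 x S_3 (6T9, order 36), S_4 x C_2 (6T11, order 48), (S_3 x S_3) : C_2 (6T13, order 72), PGL(2,5) (6T14, order 120), S_6 (6T16, order 720). By Dedekind's theorem, for a prime p not dividing disc(f) the degrees of the irreducible factors of f mod p form the cycle type of an element of G. Factoring f modulo the 29 such primes p <= 113 (skipping 2, which divides the discriminant), each new pattern first appears at: mod 3: f = (x^6 + 2x^4 + 2x^3 + x^2 + 2x + 2), pattern 6; mod 5: f = (x + 4)(x^2 + x + 2)(x^3 + x + 4), pattern 3+2+1; mod 7: f = (x^2 + 6x + 6)(x^4 + x^3 + 4x^2 + 5), pattern 4+2; mod 17: f = (x^3 + x + 5)(x^3 + x + 14), pattern 3+3; mod 19: f = (x^2 + 10x + 7)(x^2 + 12x + 5)(x^2 + 16x + 12), pattern 2+2+2; mod 37: f = (x + 21)(x + 34)(x^2 + 3x + 10)(x^2 + 16x + 35), pattern 2+2+1+1; mod 41: f = (x + 2)(x + 17)(x + 22)(x^3 + x + 33), pattern 3+1+1+1; mod 113: f = (x + 11)(x + 21)(x + 23)(x + 79)(x^2 + 92x + 103), pattern 2+1+1+1+1. No other pattern occurs in this range, so the set of observed cycle types is {6, 3+2+1, 4+2, 3+3, 2+2+2, 2+2+1+1, 3+1+1+1, 2+1+1+1+1}. The candidates containing elements of all these cycle types are (S_3 x S_3) : C_2 (6T13) of order 72, S_6 (6T16) of order 720; the others are excluded. The observed types are precisely the cycle types that occur in (S_3 x S_3) : C_2 (6T13) (apart from the identity). Each of the other remaining candidates has further cycle types, and by the Chebotarev density theorem the matching factorization patterns would occur for a proportion of primes equal to their share of the group: S_6 (6T16) additionally contains elements of type 5+1, 4+1+1 (234 of its 720 elements, about 32% of primes). None of the 29 primes tested shows any such pattern (for each of these groups the chance of that is below 10^-4), which rules them out. Hence G = (S_3 x S_3) : C_2 (6T13), of order 72.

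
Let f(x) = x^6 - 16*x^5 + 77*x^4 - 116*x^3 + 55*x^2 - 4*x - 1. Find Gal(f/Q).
6T2: S_3

The polynomial f is an irreducible sextic over Q, so G = Gal(f/Q) is one of the 16 transitive subgroups 6T1, ..., 6T16 of S_6. The discriminant of f is 518686720000, which is not a perfect square, so G is not contained in A_6. The transitive groups of degree 6 not contained in A_6 are: C_6 (6T1, order 6), S_3 (6T2, order 6), D_6 (6T3, order 12), C_3 x S_3 (6T5, order 18), A_4 x C_2 (6T6, order 24), S_4 (6T8, order 24), S_3 x S_3 (6T9, order 36), S_4 x C_2 (6T11, order 48), (S_3 x S_3) : C_2 (6T13, order 72), PGL(2,5) (6T14, order 120), S_6 (6T16, order 720). By Dedekind's theorem, for a prime p not dividing disc(f) the degrees of the irreducible factors of f mod p form the cycle type of an element of G. Factoring f modulo the 23 such primes p <= 101 (skipping 2, 5, 37, which divide the discriminant), each new pattern first appears at: mod 3: f = (x^3 + 2x + 2)(x^3 + 2x^2 + 1), pattern 3+3; mod 13: f = (x^2 + x + 2)(x^2 + 4x + 6)(x^2 + 5x + 1), pattern 2+2+2; mod 67: f = (x + 1)(x + 13)(x + 22)(x + 29)(x + 55)(x + 65), pattern 1+1+1+1+1+1. No other pattern occurs in this range, so the set of observed cycle types is {3+3, 2+2+2, 1+1+1+1+1+1}. The candidates containing elements of all these cycle types are C_6 (6T1) of order 6, S_3 (6T2) of order 6, D_6 (6T3) of order 12, C_3 x S_3 (6T5) of order 18, A_4 x C_2 (6T6) of order 24, S_4 (6T8) of order 24, S_3 x S_3 (6T9) of order 36, S_4 x C_2 (6T11) of order 48, (S_3 x S_3) : C_2 (6T13) of order 72, PGL(2,5) (6T14) of order 120, S_6 (6T16) of order 720; the others are excluded. The observed types are precisely the cycle types that occur in S_3 (6T2). Each of the other remaining candidates has further cycle types, and by the Chebotarev density theorem the matching factorization patterns would occur for a proportion of primes equal to their share of the group: C_6 (6T1) additionally contains elements of type 6 (2 of its 6 elements, about 33% of primes); D_6 (6T3) additionally contains elements of type 6, 2+2+1+1 (5 of its 12 elements, about 42% of primes); C_3 x S_3 (6T5) additionally contains elements of type 6, 3+1+1+1 (10 of its 18 elements, about 56% of primes); A_4 x C_2 (6T6) additionally contains elements of type 6, 2+2+1+1, 2+1+1+1+1 (14 of its 24 elements, about 58% of primes); S_4 (6T8) additionally contains elements of type 4+1+1, 2+2+1+1 (9 of its 24 elements, about 38% of primes); S_3 x S_3 (6T9) additionally contains elements of type 6, 3+1+1+1, 2+2+1+1 (25 of its 36 elements, about 69% of primes); S_4 x C_2 (6T11) additionally contains elements of type 6, 4+2, 4+1+1, 2+2+1+1, 2+1+1+1+1 (32 of its 48 elements, about 67% of primes); (S_3 x S_3) : C_2 (6T13) additionally contains elements of type 6, 4+2, 3+2+1, 3+1+1+1, 2+2+1+1, 2+1+1+1+1 (61 of its 72 elements, about 85% of primes); PGL(2,5) (6T14) additionally contains elements of type 6, 5+1, 4+1+1, 2+2+1+1 (89 of its 120 elements, about 74% of primes); S_6 (6T16) additionally contains elements of type 6, 5+1, 4+2, 4+1+1, 3+2+1, 3+1+1+1, 2+2+1+1, 2+1+1+1+1 (664 of its 720 elements, about 92% of primes). None of the 23 primes tested shows any such pattern (for each of these groups the chance of that is below 10^-4), which rules them out. Hence G = S_3 (6T2), of order 6.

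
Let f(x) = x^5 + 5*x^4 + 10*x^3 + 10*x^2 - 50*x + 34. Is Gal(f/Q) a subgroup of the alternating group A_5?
Yes

The polynomial is irreducible of degree 5 over Q. Its discriminant is 58564000000 = 242000^2, a perfect square. A Galois group lies in the alternating group exactly when the discriminant is a square in Q, so the Galois group (A_5) is contained in A_5.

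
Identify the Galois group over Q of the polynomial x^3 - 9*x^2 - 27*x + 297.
S_3, the symmetric group on 3 letters

The polynomial is an irreducible cubic over Q and its discriminant is -78732, which is not a perfect square. For an irreducible cubic, a non-square discriminant gives Galois group S_3.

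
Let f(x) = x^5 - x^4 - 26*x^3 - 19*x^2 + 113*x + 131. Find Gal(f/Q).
The polynomial f is an irreducible quintic over Q, so G = Gal(f/Q) is a transitive subgroup of S_5: one of C_5 (5T1, order 5), D_5 (5T2, order 10), F_20 (5T3, order 20), A_5 (5T4, order 60) or S_5 (5T5, order 120). The discriminant of f is 14320669561 = 119669^2, a perfect square, so G is contained in A_5. The transitive groups of degree 5 contained in A_5 are: C_5 (5T1, order 5), D_5 (5T2, order 10), A_5 (5T4, order 60). By Dedekind's theorem, for a prime p not dividing disc(f) the degrees of the irreducible factors of f mod p form the cycle type of an element of G. Factoring f modulo the 14 such primes p <= 59 (skipping 11, 23, 43, which divide the discriminant), each new pattern first appears at: mod 2: f = (x^5 + x^4 + x^2 + x + 1), pattern 5. No other pattern occurs in this range, so the set of observed cycle types is {5}. The candidates containing elements of all these cycle types are C_5 (5T1) of order 5, D_5 (5T2) of order 10, A_5 (5T4) of order 60; the others are excluded. The observed types are precisely the cycle types that occur in C_5 (5T1) (apart from the identity). Each of the other remaining candidates has further cycle types, and by the Chebotarev density theorem the matching factorization patterns would occur for a proportion of primes equal to their share of the group: D_5 (5T2) additionally contains elements of type 2+2+1 (5 of its 10 elements, about 50% of primes); A_5 (5T4) additionally contains elements of type 3+1+1, 2+2+1 (35 of its 60 elements, about 58% of primes). None of the 14 primes tested shows any such pattern (for each of these groups the chance of that is below 10^-4), which rules them out. Hence G = C_5 (5T1), of order 5.

C_5 (order 5)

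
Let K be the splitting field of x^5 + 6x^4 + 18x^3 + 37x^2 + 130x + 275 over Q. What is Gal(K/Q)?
The polynomial f is an irreducible quintic over Q, so G = Gal(f/Q) is a transitive subgroup of S_5: one of C_5 (5T1, order 5), D_5 (5T2, order 10), F_20 (5T3, order 20), A_5 (5T4, order 60) or S_5 (5T5, order 120). The discriminant of f is 2916392985025 = 1707745^2, a perfect square, so G is contained in A_5. The transitive groups of degree 5 contained in A_5 are: C_5 (5T1, order 5), D_5 (5T2, order 10), A_5 (5T4, order 60). By Dedekind's theorem, for a prime p not dividing disc(f) the degrees of the irreducible factors of f mod p form the cycle type of an element of G. Factoring f modulo the 23 such primes p <= 103 (skipping 5, 13, 43, 47, which divide the discriminant), each new pattern first appears at: mod 2: f = (x^5 + x^2 + 1), pattern 5; mod 11: f = (x)(x^2 + x + 6)(x^2 + 5x + 7), pattern 2+2+1; mod 83: f = (x + 2)(x + 17)(x + 48)(x + 49)(x + 56), pattern 1+1+1+1+1. No other pattern occurs in this range, so the set of observed cycle types is {5, 2+2+1, 1+1+1+1+1}. The candidates containing elements of all these cycle types are D_5 (5T2) of order 10, A_5 (5T4) of order 60; the others are excluded. The observed types are precisely the cycle types that occur in D_5 (5T2). Each of the other remaining candidates has further cycle types, and by the Chebotarev density theorem the matching factorization patterns would occur for a proportion of primes equal to their share of the group: A_5 (5T4) additionally contains elements of type 3+1+1 (20 of its 60 elements, about 33% of primes). None of the 23 primes tested shows any such pattern (for each of these groups the chance of that is below 10^-4), which rules them out. Hence G = D_5 (5T2), of order 10.

D_5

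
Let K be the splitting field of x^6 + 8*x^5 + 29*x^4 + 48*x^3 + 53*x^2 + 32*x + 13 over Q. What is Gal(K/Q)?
The polynomial f is an irreducible sextic over Q, so G = Gal(f/Q) is one of the 16 transitive subgroups 6T1, ..., 6T16 of S_6. The discriminant of f is -4014080000, which is not a perfect square, so G is not contained in A_6. The transitive groups of degree 6 not contained in A_6 are: C_6 (6T1, order 6), S_3 (6T2, order 6), D_6 (6T3, order 12), C_3 x S_3 (6T5, order 18), A_4 x C_2 (6T6, order 24), S_4 (6T8, order 24), S_3 x S_3 (6T9, order 36), S_4 x C_2 (6T11, order 48), (S_3 x S_3) : C_2 (6T13, order 72), PGL(2,5) (6T14, order 120), S_6 (6T16, order 720). By Dedekind's theorem, for a prime p not dividing disc(f) the degrees of the irreducible factors of f mod p form the cycle type of an element of G. Factoring f modulo the 22 such primes p <= 97 (skipping 2, 5, 7, which divide the discriminant), each new pattern first appears at: mod 3: f = (x^3 + 2x + 1)(x^3 + 2x^2 + 1), pattern 3+3; mod 13: f = (x)(x + 8)(x^4 + 3x^2 + 11x + 4), pattern 4+1+1; mod 37: f = (x^2 + 16x + 32)(x^2 + 32x + 19)(x^2 + 34x + 17), pattern 2+2+2; mod 43: f = (x + 4)(x + 28)(x^2 + 25x + 5)(x^2 + 37x + 13), pattern 2+2+1+1. No other pattern occurs in this range, so the set of observed cycle types is {3+3, 4+1+1, 2+2+2, 2+2+1+1}. The candidates containing elements of all these cycle types are S_4 (6T8) of order 24, S_4 x C_2 (6T11) of order 48, PGL(2,5) (6T14) of order 120, S_6 (6T16) of order 720; the others are excluded. The observed types are precisely the cycle types that occur in S_4 (6T8) (apart from the identity). Each of the other remaining candidates has further cycle types, and by the Chebotarev density theorem the matching factorization patterns would occur for a proportion of primes equal to their share of the group: S_4 x C_2 (6T11) additionally contains elements of type 6, 4+2, 2+1+1+1+1 (17 of its 48 elements, about 35% of primes); PGL(2,5) (6T14) additionally contains elements of type 6, 5+1 (44 of its 120 elements, about 37% of primes); S_6 (6T16) additionally contains elements of type 6, 5+1, 4+2, 3+2+1, 3+1+1+1, 2+1+1+1+1 (529 of its 720 elements, about 73% of primes). None of the 22 primes tested shows any such pattern (for each of these groups the chance of that is below 10^-4), which rules them out. Hence G = S_4 (6T8), of order 24.

S_4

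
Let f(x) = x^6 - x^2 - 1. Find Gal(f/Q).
6T7: S_4

The polynomial f is an irreducible sextic over Q, so G = Gal(f/Q) is one of the 16 transitive subgroups 6T1, ..., 6T16 of S_6. The discriminant of f is 33856 = 184^2, a perfect square, so G is contained in A_6. The transitive groups of degree 6 contained in A_6 are: A_4 (6T4, order 12), S_4 (6T7, order 24), (C_3 x C_3) : C_4 (6T10, order 36), PSL(2,5) (6T12, order 60), A_6 (6T15, order 360). By Dedekind's theorem, for a prime p not dividing disc(f) the degrees of the irreducible factors of f mod p form the cycle type of an element of G. Factoring f modulo the 79 such primes p <= 419 (skipping 2, 23, which divide the discriminant), each new pattern first appears at: mod 3: f = (x^3 + x^2 + 2x + 1)(x^3 + 2x^2 + 2x + 2), pattern 3+3; mod 5: f = (x^2 + 3)(x^4 + 2x^2 + 3), pattern 4+2; mod 19: f = (x + 5)(x + 14)(x^2 + 9x + 15)(x^2 + 10x + 15), pattern 2+2+1+1; mod 223: f = (x + 16)(x + 57)(x + 78)(x + 145)(x + 166)(x + 207), pattern 1+1+1+1+1+1. No other pattern occurs in this range, so the set of observed cycle types is {3+3, 4+2, 2+2+1+1, 1+1+1+1+1+1}. The candidates containing elements of all these cycle types are S_4 (6T7) of order 24, (C_3 x C_3) : C_4 (6T10) of order 36, A_6 (6T15) of order 360; the others are excluded. The observed types are precisely the cycle types that occur in S_4 (6T7). Each of the other remaining candidates has further cycle types, and by the Chebotarev density theorem the matching factorization patterns would occur for a proportion of primes equal to their share of the group: (C_3 x C_3) : C_4 (6T10) additionally contains elements of type 3+1+1+1 (4 of its 36 elements, about 11% of primes); A_6 (6T15) additionally contains elements of type 5+1, 3+1+1+1 (184 of its 360 elements, about 51% of primes). None of the 79 primes tested shows any such pattern (for each of these groups the chance of that is below 10^-4), which rules them out. Hence G = S_4 (6T7), of order 24.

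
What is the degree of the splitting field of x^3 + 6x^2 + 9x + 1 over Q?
The degree of the splitting field over Q equals the order of the Galois group, so first determine the group. The polynomial is an irreducible cubic over Q and its discriminant is 81 = 9^2, a perfect square. For an irreducible cubic, a square discriminant forces the Galois group to be A_3, the cyclic group of order 3. The Galois group C_3 (3T1) has order 3, so the splitting field has degree 3 over Q.

3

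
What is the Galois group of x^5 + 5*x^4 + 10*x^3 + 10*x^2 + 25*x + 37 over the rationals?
5T4: A_5

The polynomial f is an irreducible quintic over Q, so G = Gal(f/Q) is a transitive subgroup of S_5: one of C_5 (5T1, order 5), D_5 (5T2, order 10), F_20 (5T3, order 20), A_5 (5T4, order 60) or S_5 (5T5, order 120). The discriminant of f is 1024000000 = 32000^2, a perfect square, so G is contained in A_5. The transitive groups of degree 5 contained in A_5 are: C_5 (5T1, order 5), D_5 (5T2, order 10), A_5 (5T4, order 60). By Dedekind's theorem, for a prime p not dividing disc(f) the degrees of the irreducible factors of f mod p form the cycle type of an element of G. Factoring f modulo the 2 such primes p <= 7 (skipping 2, 5, which divide the discriminant), each new pattern first appears at: mod 3: f = (x^5 + 2x^4 + x^3 + x^2 + x + 1), pattern 5; mod 7: f = (x + 3)(x + 4)(x^3 + 5x^2 + 5x + 6), pattern 3+1+1. No other pattern occurs in this range, so the set of observed cycle types is {5, 3+1+1}. Among the candidates above, the only group containing elements of all these cycle types is A_5 (5T4) — each of C_5 (5T1), D_5 (5T2) lacks at least one of them. Hence G = A_5 (5T4), of order 60.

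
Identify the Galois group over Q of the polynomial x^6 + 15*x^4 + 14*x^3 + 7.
The polynomial f is an irreducible sextic over Q, so G = Gal(f/Q) is one of the 16 transitive subgroups 6T1, ..., 6T16 of S_6. The discriminant of f is -5217636731328, which is not a perfect square, so G is not contained in A_6. The transitive groups of degree 6 not contained in A_6 are: C_6 (6T1, order 6), S_3 (6T2, order 6), D_6 (6T3, order 12), C_3 x S_3 (6T5, order 18), A_4 x C_2 (6T6, order 24), S_4 (6T8, order 24), S_3 x S_3 (6T9, order 36), S_4 x C_2 (6T11, order 48), (S_3 x S_3) : C_2 (6T13, order 72), PGL(2,5) (6T14, order 120), S_6 (6T16, order 720). By Dedekind's theorem, for a prime p not dividing disc(f) the degrees of the irreducible factors of f mod p form the cycle type of an element of G. Factoring f modulo the 21 such primes p <= 89 (skipping 2, 3, 7, which divide the discriminant), each new pattern first appears at: mod 5: f = (x^6 + 4x^3 + 2), pattern 6; mod 11: f = (x + 3)(x^5 + 8x^4 + 2x^3 + 8x^2 + 9x + 6), pattern 5+1; mod 13: f = (x + 3)(x + 5)(x^4 + 5x^3 + 12x^2 + 12x + 10), pattern 4+1+1; mod 23: f = (x + 11)(x + 13)(x^2 + 5x + 20)(x^2 + 17x + 21), pattern 2+2+1+1; mod 43: f = (x^3 + 5x^2 + 31x + 34)(x^3 + 38x^2 + 9x + 4), pattern 3+3; mod 61: f = (x^2 + 5x + 34)(x^2 + 16x + 58)(x^2 + 40x + 40), pattern 2+2+2. No other pattern occurs in this range, so the set of observed cycle types is {6, 5+1, 4+1+1, 2+2+1+1, 3+3, 2+2+2}. The candidates containing elements of all these cycle types are PGL(2,5) (6T14) of order 120, S_6 (6T16) of order 720; the others are excluded. The observed types are precisely the cycle types that occur in PGL(2,5) (6T14) (apart from the identity). Each of the other remaining candidates has further cycle types, and by the Chebotarev density theorem the matching factorization patterns would occur for a proportion of primes equal to their share of the group: S_6 (6T16) additionally contains elements of type 4+2, 3+2+1, 3+1+1+1, 2+1+1+1+1 (265 of its 720 elements, about 37% of primes). None of the 21 primes tested shows any such pattern (for each of these groups the chance of that is below 10^-4), which rules them out. Hence G = PGL(2,5) (6T14), of order 120.

PGL(2,5) (order 120)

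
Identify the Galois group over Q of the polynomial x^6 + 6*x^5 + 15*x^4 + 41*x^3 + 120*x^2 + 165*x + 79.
The polynomial f is an irreducible sextic over Q, so G = Gal(f/Q) is one of the 16 transitive subgroups 6T1, ..., 6T16 of S_6. The discriminant of f is -2573642648187, which is not a perfect square, so G is not contained in A_6. The transitive groups of degree 6 not contained in A_6 are: C_6 (6T1, order 6), S_3 (6T2, order 6), D_6 (6T3, order 12), C_3 x S_3 (6T5, order 18), A_4 x C_2 (6T6, order 24), S_4 (6T8, order 24), S_3 x S_3 (6T9, order 36), S_4 x C_2 (6T11, order 48), (S_3 x S_3) : C_2 (6T13, order 72), PGL(2,5) (6T14, order 120), S_6 (6T16, order 720). By Dedekind's theorem, for a prime p not dividing disc(f) the degrees of the irreducible factors of f mod p form the cycle type of an element of G. Factoring f modulo the 26 such primes p <= 127 (skipping 3, 13, 17, 41, 43, which divide the discriminant), each new pattern first appears at: mod 2: f = (x^6 + x^4 + x^3 + x + 1), pattern 6; mod 7: f = (x + 6)(x^2 + x + 3)(x^3 + 6x^2 + 6x + 4), pattern 3+2+1; mod 11: f = (x^2 + 4x + 5)(x^4 + 2x^3 + 2x^2 + x + 7), pattern 4+2; mod 31: f = (x + 5)(x + 24)(x^2 + 19x + 2)(x^2 + 20x + 25), pattern 2+2+1+1; mod 61: f = (x + 8)(x + 33)(x + 50)(x + 60)(x^2 + 38x + 45), pattern 2+1+1+1+1; mod 97: f = (x + 8)(x + 63)(x + 74)(x^3 + 55x^2 + 56x + 36), pattern 3+1+1+1; mod 113: f = (x^2 + 10x + 79)(x^2 + 40x + 3)(x^2 + 69x + 38), pattern 2+2+2; mod 127: f = (x^3 + 52x^2 + 17x + 111)(x^3 + 81x^2 + 104x + 3), pattern 3+3. No other pattern occurs in this range, so the set of observed cycle types is {6, 3+2+1, 4+2, 2+2+1+1, 2+1+1+1+1, 3+1+1+1, 2+2+2, 3+3}. The candidates containing elements of all these cycle types are (S_3 x S_3) : C_2 (6T13) of order 72, S_6 (6T16) of order 720; the others are excluded. The observed types are precisely the cycle types that occur in (S_3 x S_3) : C_2 (6T13) (apart from the identity). Each of the other remaining candidates has further cycle types, and by the Chebotarev density theorem the matching factorization patterns would occur for a proportion of primes equal to their share of the group: S_6 (6T16) additionally contains elements of type 5+1, 4+1+1 (234 of its 720 elements, about 32% of primes). None of the 26 primes tested shows any such pattern (for each of these groups the chance of that is below 10^-4), which rules them out. Hence G = (S_3 x S_3) : C_2 (6T13), of order 72.

(S_3 x S_3) : C_2, the group 6T13 of order 72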